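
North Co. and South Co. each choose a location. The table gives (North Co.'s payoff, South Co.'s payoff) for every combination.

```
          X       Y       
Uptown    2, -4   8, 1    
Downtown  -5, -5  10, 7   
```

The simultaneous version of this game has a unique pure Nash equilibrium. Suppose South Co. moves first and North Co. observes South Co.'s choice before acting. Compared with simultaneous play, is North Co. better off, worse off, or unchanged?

unchanged

Backward induction with South Co. moving first.
- X: BR = Uptown, leader payoff -4.
- Y: BR = Downtown, leader payoff 7.
Maximizing over -4, 7, South Co. chooses Y. Subgame-perfect outcome: (Downtown, Y) with payoffs (10, 7).
For the simultaneous game, intersect best replies.
North Co.'s best replies: X→Uptown; Y→Downtown.
South Co.'s best replies: Uptown→Y; Downtown→Y.
Only (Downtown, Y) has each player best-responding; Nash payoffs (10, 7).
North Co. earns 10 sequentially versus 10 at the Nash outcome: unchanged.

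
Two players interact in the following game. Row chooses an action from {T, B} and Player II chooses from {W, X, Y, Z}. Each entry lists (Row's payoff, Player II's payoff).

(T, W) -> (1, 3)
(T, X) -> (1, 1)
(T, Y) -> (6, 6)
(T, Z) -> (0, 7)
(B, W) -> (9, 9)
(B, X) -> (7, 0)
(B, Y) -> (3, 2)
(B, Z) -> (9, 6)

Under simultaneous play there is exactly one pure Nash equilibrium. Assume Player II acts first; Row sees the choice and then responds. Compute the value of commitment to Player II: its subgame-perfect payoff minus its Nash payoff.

0

Backward induction with Player II moving first.
- W: Row compares 1, 9 and picks B; Player II would get 9.
- X: Row compares 1, 7 and picks B; Player II would get 0.
- Y: Row compares 6, 3 and picks T; Player II would get 6.
- Z: Row compares 0, 9 and picks B; Player II would get 6.
Maximizing over 9, 0, 6, 6, Player II chooses W. Subgame-perfect outcome: (B, W) with payoffs (9, 9).
Now find the simultaneous Nash equilibrium.
Row's best replies: W→B; X→B; Y→T; Z→B.
Player II's best replies: T→Z; B→W.
The unique mutual best reply is (B, W), giving (9, 9).
Player II's commitment gain: 9 − 9 = 0.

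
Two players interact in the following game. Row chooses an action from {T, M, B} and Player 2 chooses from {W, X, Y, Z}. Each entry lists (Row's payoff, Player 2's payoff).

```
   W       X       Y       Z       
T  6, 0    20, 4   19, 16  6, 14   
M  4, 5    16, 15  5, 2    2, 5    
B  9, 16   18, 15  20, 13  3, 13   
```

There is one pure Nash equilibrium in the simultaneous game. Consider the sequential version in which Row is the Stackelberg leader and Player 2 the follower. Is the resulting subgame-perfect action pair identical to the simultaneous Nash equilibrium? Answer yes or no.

Backward induction with Row moving first.
- T: Player 2 compares 0, 4, 16, 14 and picks Y; Row would get 19.
- M: Player 2 compares 5, 15, 2, 5 and picks X; Row would get 16.
- B: Player 2 compares 16, 15, 13, 13 and picks W; Row would get 9.
Among 19, 16, 9, the best is 19 at T. Subgame-perfect outcome: (T, Y) with payoffs (19, 16).
Now find the simultaneous Nash equilibrium.
Row's best replies: W→B; X→T; Y→B; Z→T.
Player 2's best replies: T→Y; M→X; B→W.
Only (B, W) has each player best-responding; Nash payoffs (9, 16).
Sequential outcome (T, Y) differs from the Nash profile (B, W).

no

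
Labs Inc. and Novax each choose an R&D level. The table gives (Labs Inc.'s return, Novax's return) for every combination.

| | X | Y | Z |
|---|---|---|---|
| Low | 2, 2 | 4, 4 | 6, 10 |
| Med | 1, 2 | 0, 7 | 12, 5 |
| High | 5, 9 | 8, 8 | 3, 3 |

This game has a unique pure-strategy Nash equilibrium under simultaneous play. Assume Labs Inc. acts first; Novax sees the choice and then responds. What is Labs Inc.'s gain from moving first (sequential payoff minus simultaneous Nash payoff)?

1

Solve by backward induction (Labs Inc. leads).
- Low: Novax compares 2, 4, 10 and picks Z; Labs Inc. would get 6.
- Med: Novax compares 2, 7, 5 and picks Y; Labs Inc. would get 0.
- High: Novax compares 9, 8, 3 and picks X; Labs Inc. would get 5.
Labs Inc.'s induced payoffs are 6, 0, 5, so Labs Inc. commits to Low. Subgame-perfect outcome: (Low, Z) with payoffs (6, 10).
For the simultaneous game, intersect best replies.
Labs Inc.'s best replies: X→High; Y→High; Z→Med.
Novax's best replies: Low→Z; Med→Y; High→X.
The unique mutual best reply is (High, X), giving (5, 9).
Labs Inc.'s commitment gain: 6 − 5 = 1.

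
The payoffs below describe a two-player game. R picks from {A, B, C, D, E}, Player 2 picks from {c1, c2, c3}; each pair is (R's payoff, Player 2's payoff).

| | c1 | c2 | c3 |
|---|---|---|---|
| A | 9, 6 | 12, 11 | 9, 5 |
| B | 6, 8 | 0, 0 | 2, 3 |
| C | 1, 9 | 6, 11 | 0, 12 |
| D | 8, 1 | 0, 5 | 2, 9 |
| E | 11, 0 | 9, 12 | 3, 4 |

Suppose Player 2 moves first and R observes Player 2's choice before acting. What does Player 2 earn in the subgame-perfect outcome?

11

R best-responds to each possible Player 2 move:
- c1 → R plays E (best of 9, 6, 1, 8, 11); Player 2 gets 0.
- c2 → R plays A (best of 12, 0, 6, 0, 9); Player 2 gets 11.
- c3 → R plays A (best of 9, 2, 0, 2, 3); Player 2 gets 5.
Among 0, 11, 5, the best is 11 at c2. Subgame-perfect outcome: (A, c2) with payoffs (12, 11).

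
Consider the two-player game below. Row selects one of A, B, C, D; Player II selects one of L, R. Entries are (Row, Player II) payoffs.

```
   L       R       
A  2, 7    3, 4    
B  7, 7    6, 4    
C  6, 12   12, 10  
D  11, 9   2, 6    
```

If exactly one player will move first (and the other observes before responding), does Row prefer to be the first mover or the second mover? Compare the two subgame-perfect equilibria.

second

If Row leads: Player II's best replies are A→L, B→L, C→L, D→L; Row's induced payoffs 2, 7, 6, 11; outcome (D, L), payoffs (11, 9).
If Player II leads: Row's best replies are L→D, R→C; Player II's induced payoffs 9, 10; outcome (C, R), payoffs (12, 10).
Row gets 11 moving first and 12 moving second, so Row prefers to move second.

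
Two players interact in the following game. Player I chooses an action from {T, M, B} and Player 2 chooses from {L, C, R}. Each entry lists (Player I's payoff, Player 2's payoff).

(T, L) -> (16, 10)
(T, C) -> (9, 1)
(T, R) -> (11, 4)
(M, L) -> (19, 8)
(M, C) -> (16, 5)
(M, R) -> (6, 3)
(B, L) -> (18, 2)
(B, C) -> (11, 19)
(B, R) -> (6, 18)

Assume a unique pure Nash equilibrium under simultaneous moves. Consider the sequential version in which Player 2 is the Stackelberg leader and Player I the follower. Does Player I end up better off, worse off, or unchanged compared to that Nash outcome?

unchanged

Player I best-responds to each possible Player 2 move:
- L → Player I plays M (best of 16, 19, 18); Player 2 gets 8.
- C → Player I plays M (best of 9, 16, 11); Player 2 gets 5.
- R → Player I plays T (best of 11, 6, 6); Player 2 gets 4.
Among 8, 5, 4, the best is 8 at L. Subgame-perfect outcome: (M, L) with payoffs (19, 8).
Under simultaneous play:
Player I's best replies: L→M; C→M; R→T.
Player 2's best replies: T→L; M→L; B→C.
Only (M, L) has each player best-responding; Nash payoffs (19, 8).
Player I earns 19 sequentially versus 19 at the Nash outcome: unchanged.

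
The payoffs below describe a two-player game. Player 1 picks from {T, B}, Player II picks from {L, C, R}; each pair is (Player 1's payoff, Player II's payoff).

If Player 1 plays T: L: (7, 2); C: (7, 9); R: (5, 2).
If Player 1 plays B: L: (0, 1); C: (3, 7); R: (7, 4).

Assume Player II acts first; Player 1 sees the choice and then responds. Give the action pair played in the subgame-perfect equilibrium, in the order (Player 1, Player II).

Player 1 best-responds to each possible Player II move:
- L: Player 1 compares 7, 0 and picks T; Player II would get 2.
- C: Player 1 compares 7, 3 and picks T; Player II would get 9.
- R: Player 1 compares 5, 7 and picks B; Player II would get 4.
Among 2, 9, 4, the best is 9 at C. Subgame-perfect outcome: (T, C) with payoffs (7, 9).

(T, C)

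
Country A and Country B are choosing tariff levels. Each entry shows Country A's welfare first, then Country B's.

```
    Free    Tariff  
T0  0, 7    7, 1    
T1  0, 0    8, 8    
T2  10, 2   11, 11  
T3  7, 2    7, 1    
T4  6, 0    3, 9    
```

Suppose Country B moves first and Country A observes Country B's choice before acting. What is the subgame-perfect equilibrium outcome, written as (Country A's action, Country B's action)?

(T2, Tariff)

Work backward from Country A's decision.
- Free: Country A compares 0, 0, 10, 7, 6 and picks T2; Country B would get 2.
- Tariff: Country A compares 7, 8, 11, 7, 3 and picks T2; Country B would get 11.
Country B's induced payoffs are 2, 11, so Country B commits to Tariff. Subgame-perfect outcome: (T2, Tariff) with payoffs (11, 11).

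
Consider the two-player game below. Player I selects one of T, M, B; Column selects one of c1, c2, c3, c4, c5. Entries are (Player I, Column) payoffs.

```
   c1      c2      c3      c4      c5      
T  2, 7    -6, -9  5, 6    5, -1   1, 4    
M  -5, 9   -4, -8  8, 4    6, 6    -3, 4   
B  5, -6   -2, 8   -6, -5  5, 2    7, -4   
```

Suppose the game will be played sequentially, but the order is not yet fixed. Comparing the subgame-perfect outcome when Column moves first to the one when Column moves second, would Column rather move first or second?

first

If Player I leads: Column's best replies are T→c1, M→c1, B→c2; Player I's induced payoffs 2, -5, -2; outcome (T, c1), payoffs (2, 7).
If Column leads: Player I's best replies are c1→B, c2→B, c3→M, c4→M, c5→B; Column's induced payoffs -6, 8, 4, 6, -4; outcome (B, c2), payoffs (-2, 8).
Column gets 8 moving first and 7 moving second, so Column prefers to move first.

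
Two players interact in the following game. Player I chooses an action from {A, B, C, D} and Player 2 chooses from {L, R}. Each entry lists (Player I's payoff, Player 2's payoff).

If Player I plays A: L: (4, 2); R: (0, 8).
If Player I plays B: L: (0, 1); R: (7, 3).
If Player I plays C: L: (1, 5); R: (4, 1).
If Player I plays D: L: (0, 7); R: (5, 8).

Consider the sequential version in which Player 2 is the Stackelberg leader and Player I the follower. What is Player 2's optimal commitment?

R

Backward induction with Player 2 moving first.
- L → Player I plays A (best of 4, 0, 1, 0); Player 2 gets 2.
- R → Player I plays B (best of 0, 7, 4, 5); Player 2 gets 3.
Maximizing over 2, 3, Player 2 chooses R. Subgame-perfect outcome: (B, R) with payoffs (7, 3).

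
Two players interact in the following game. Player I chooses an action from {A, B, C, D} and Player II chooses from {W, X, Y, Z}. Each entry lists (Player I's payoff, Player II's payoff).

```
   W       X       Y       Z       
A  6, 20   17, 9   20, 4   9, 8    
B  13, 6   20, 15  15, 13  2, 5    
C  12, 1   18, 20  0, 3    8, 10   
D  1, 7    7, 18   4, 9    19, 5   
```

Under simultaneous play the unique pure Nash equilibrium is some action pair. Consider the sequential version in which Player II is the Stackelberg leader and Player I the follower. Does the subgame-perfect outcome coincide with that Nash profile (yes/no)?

yes

Player I best-responds to each possible Player II move:
- W: Player I compares 6, 13, 12, 1 and picks B; Player II would get 6.
- X: Player I compares 17, 20, 18, 7 and picks B; Player II would get 15.
- Y: Player I compares 20, 15, 0, 4 and picks A; Player II would get 4.
- Z: Player I compares 9, 2, 8, 19 and picks D; Player II would get 5.
Player II's induced payoffs are 6, 15, 4, 5, so Player II commits to X. Subgame-perfect outcome: (B, X) with payoffs (20, 15).
Under simultaneous play:
Player I's best replies: W→B; X→B; Y→A; Z→D.
Player II's best replies: A→W; B→X; C→X; D→X.
Only (B, X) has each player best-responding; Nash payoffs (20, 15).
Sequential outcome (B, X) coincides with the Nash profile (B, X).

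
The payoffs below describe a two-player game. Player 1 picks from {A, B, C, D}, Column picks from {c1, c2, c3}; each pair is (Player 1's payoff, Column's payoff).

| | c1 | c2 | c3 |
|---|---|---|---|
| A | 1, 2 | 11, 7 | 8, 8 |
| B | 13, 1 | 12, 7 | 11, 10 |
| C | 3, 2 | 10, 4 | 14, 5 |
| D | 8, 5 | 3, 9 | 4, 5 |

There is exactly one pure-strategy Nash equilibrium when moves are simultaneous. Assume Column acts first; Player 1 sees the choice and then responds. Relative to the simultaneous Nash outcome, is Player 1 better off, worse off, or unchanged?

Backward induction with Column moving first.
- c1: Player 1 compares 1, 13, 3, 8 and picks B; Column would get 1.
- c2: Player 1 compares 11, 12, 10, 3 and picks B; Column would get 7.
- c3: Player 1 compares 8, 11, 14, 4 and picks C; Column would get 5.
Column's induced payoffs are 1, 7, 5, so Column commits to c2. Subgame-perfect outcome: (B, c2) with payoffs (12, 7).
For the simultaneous game, intersect best replies.
Player 1's best replies: c1→B; c2→B; c3→C.
Column's best replies: A→c3; B→c3; C→c3; D→c2.
Only (C, c3) has each player best-responding; Nash payoffs (14, 5).
Player 1 earns 12 sequentially versus 14 at the Nash outcome: worse off.

worse off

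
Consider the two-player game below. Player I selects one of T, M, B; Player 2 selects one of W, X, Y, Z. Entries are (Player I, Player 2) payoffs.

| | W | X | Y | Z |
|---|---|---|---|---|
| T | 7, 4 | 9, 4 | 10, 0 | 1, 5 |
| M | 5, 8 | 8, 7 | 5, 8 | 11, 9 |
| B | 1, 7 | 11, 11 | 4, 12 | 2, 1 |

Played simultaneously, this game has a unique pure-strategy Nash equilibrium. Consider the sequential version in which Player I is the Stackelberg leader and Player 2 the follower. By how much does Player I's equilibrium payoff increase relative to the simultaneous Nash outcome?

Solve by backward induction (Player I leads).
- T → Player 2 plays Z (best of 4, 4, 0, 5); Player I gets 1.
- M → Player 2 plays Z (best of 8, 7, 8, 9); Player I gets 11.
- B → Player 2 plays Y (best of 7, 11, 12, 1); Player I gets 4.
Maximizing over 1, 11, 4, Player I chooses M. Subgame-perfect outcome: (M, Z) with payoffs (11, 9).
For the simultaneous game, intersect best replies.
Player I's best replies: W→T; X→B; Y→T; Z→M.
Player 2's best replies: T→Z; M→Z; B→Y.
The unique mutual best reply is (M, Z), giving (11, 9).
Player I's commitment gain: 11 − 11 = 0.

0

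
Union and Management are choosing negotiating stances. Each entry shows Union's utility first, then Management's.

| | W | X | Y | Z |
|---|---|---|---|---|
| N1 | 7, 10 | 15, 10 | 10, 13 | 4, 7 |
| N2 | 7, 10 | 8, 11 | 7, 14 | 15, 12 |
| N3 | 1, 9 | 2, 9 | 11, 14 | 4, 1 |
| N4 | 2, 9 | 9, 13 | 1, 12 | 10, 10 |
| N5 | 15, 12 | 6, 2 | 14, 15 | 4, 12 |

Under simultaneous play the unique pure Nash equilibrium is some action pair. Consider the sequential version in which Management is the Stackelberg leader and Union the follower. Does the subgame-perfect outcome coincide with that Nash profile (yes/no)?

yes

Union best-responds to each possible Management move:
- W: Union compares 7, 7, 1, 2, 15 and picks N5; Management would get 12.
- X: Union compares 15, 8, 2, 9, 6 and picks N1; Management would get 10.
- Y: Union compares 10, 7, 11, 1, 14 and picks N5; Management would get 15.
- Z: Union compares 4, 15, 4, 10, 4 and picks N2; Management would get 12.
Management's induced payoffs are 12, 10, 15, 12, so Management commits to Y. Subgame-perfect outcome: (N5, Y) with payoffs (14, 15).
For the simultaneous game, intersect best replies.
Union's best replies: W→N5; X→N1; Y→N5; Z→N2.
Management's best replies: N1→Y; N2→Y; N3→Y; N4→X; N5→Y.
Only (N5, Y) has each player best-responding; Nash payoffs (14, 15).
Sequential outcome (N5, Y) coincides with the Nash profile (N5, Y).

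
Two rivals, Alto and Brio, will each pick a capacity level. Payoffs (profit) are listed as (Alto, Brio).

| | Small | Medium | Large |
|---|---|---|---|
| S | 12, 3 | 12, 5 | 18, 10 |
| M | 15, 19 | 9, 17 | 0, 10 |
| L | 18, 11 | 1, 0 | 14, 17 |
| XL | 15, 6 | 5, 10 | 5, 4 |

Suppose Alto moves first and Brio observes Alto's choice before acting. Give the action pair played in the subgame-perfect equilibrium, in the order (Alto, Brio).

(S, Large)

Backward induction with Alto moving first.
- S → Brio plays Large (best of 3, 5, 10); Alto gets 18.
- M → Brio plays Small (best of 19, 17, 10); Alto gets 15.
- L → Brio plays Large (best of 11, 0, 17); Alto gets 14.
- XL → Brio plays Medium (best of 6, 10, 4); Alto gets 5.
Among 18, 15, 14, 5, the best is 18 at S. Subgame-perfect outcome: (S, Large) with payoffs (18, 10).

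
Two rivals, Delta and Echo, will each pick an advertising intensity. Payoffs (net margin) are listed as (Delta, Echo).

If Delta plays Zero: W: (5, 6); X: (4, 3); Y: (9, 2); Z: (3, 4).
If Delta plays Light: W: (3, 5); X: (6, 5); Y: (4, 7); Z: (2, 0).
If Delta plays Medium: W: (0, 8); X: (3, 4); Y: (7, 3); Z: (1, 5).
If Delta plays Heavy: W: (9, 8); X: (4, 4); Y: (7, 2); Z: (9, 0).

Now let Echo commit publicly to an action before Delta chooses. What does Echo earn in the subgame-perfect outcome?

Solve by backward induction (Echo leads).
- W: BR = Heavy, leader payoff 8.
- X: BR = Light, leader payoff 5.
- Y: BR = Zero, leader payoff 2.
- Z: BR = Heavy, leader payoff 0.
Echo's induced payoffs are 8, 5, 2, 0, so Echo commits to W. Subgame-perfect outcome: (Heavy, W) with payoffs (9, 8).

8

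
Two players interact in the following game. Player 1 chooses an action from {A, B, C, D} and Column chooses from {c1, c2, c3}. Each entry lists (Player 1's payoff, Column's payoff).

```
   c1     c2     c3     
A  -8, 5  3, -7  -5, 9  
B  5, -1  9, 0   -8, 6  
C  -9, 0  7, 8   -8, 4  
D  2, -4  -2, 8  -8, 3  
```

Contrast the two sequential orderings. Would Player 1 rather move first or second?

If Player 1 leads: Column's best replies are A→c3, B→c3, C→c2, D→c2; Player 1's induced payoffs -5, -8, 7, -2; outcome (C, c2), payoffs (7, 8).
If Column leads: Player 1's best replies are c1→B, c2→B, c3→A; Column's induced payoffs -1, 0, 9; outcome (A, c3), payoffs (-5, 9).
Player 1 gets 7 moving first and -5 moving second, so Player 1 prefers to move first.

first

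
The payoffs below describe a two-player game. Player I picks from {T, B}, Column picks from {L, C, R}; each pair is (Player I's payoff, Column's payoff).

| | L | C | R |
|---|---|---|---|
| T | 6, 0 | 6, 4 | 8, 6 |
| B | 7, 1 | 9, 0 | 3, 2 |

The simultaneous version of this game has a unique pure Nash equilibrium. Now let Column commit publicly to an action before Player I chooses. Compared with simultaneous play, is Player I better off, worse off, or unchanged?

Solve by backward induction (Column leads).
- L: Player I compares 6, 7 and picks B; Column would get 1.
- C: Player I compares 6, 9 and picks B; Column would get 0.
- R: Player I compares 8, 3 and picks T; Column would get 6.
Column's induced payoffs are 1, 0, 6, so Column commits to R. Subgame-perfect outcome: (T, R) with payoffs (8, 6).
Under simultaneous play:
Player I's best replies: L→B; C→B; R→T.
Column's best replies: T→R; B→R.
Only (T, R) has each player best-responding; Nash payoffs (8, 6).
Player I earns 8 sequentially versus 8 at the Nash outcome: unchanged.

unchanged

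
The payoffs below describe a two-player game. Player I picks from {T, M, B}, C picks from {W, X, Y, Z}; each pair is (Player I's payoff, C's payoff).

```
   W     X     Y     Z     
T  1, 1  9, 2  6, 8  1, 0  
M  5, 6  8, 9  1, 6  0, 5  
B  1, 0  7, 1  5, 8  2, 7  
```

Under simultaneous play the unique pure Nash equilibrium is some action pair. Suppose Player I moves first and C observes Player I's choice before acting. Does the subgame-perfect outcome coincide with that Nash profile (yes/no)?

no

Solve by backward induction (Player I leads).
- T: C compares 1, 2, 8, 0 and picks Y; Player I would get 6.
- M: C compares 6, 9, 6, 5 and picks X; Player I would get 8.
- B: C compares 0, 1, 8, 7 and picks Y; Player I would get 5.
Maximizing over 6, 8, 5, Player I chooses M. Subgame-perfect outcome: (M, X) with payoffs (8, 9).
Now find the simultaneous Nash equilibrium.
Player I's best replies: W→M; X→T; Y→T; Z→B.
C's best replies: T→Y; M→X; B→Y.
The unique mutual best reply is (T, Y), giving (6, 8).
Sequential outcome (M, X) differs from the Nash profile (T, Y).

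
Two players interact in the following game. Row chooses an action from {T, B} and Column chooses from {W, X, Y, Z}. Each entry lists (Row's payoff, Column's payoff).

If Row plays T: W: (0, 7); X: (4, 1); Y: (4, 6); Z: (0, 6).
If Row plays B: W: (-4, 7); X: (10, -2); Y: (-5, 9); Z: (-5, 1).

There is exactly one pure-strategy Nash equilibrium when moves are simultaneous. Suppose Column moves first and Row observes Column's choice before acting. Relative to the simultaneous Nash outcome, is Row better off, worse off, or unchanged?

Backward induction with Column moving first.
- W: Row compares 0, -4 and picks T; Column would get 7.
- X: Row compares 4, 10 and picks B; Column would get -2.
- Y: Row compares 4, -5 and picks T; Column would get 6.
- Z: Row compares 0, -5 and picks T; Column would get 6.
Maximizing over 7, -2, 6, 6, Column chooses W. Subgame-perfect outcome: (T, W) with payoffs (0, 7).
For the simultaneous game, intersect best replies.
Row's best replies: W→T; X→B; Y→T; Z→T.
Column's best replies: T→W; B→Y.
Only (T, W) has each player best-responding; Nash payoffs (0, 7).
Row earns 0 sequentially versus 0 at the Nash outcome: unchanged.

unchanged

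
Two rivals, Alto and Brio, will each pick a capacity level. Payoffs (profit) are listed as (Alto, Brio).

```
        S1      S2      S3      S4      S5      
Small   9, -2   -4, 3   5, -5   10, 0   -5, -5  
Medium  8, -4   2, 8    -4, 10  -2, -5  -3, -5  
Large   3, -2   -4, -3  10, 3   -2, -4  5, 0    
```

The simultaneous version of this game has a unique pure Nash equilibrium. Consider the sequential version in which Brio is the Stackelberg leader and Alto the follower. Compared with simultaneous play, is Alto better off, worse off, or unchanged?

worse off

Work backward from Alto's decision.
- S1: BR = Small, leader payoff -2.
- S2: BR = Medium, leader payoff 8.
- S3: BR = Large, leader payoff 3.
- S4: BR = Small, leader payoff 0.
- S5: BR = Large, leader payoff 0.
Brio's induced payoffs are -2, 8, 3, 0, 0, so Brio commits to S2. Subgame-perfect outcome: (Medium, S2) with payoffs (2, 8).
For the simultaneous game, intersect best replies.
Alto's best replies: S1→Small; S2→Medium; S3→Large; S4→Small; S5→Large.
Brio's best replies: Small→S2; Medium→S3; Large→S3.
The unique mutual best reply is (Large, S3), giving (10, 3).
Alto earns 2 sequentially versus 10 at the Nash outcome: worse off.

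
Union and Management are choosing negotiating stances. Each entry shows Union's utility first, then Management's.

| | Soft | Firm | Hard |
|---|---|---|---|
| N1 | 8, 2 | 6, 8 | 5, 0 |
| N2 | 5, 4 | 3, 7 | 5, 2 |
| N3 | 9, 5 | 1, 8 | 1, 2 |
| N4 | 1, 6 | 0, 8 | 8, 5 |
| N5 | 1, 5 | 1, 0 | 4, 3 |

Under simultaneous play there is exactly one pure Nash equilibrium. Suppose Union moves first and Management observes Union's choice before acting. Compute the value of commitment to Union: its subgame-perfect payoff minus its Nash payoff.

0

Backward induction with Union moving first.
- N1: BR = Firm, leader payoff 6.
- N2: BR = Firm, leader payoff 3.
- N3: BR = Firm, leader payoff 1.
- N4: BR = Firm, leader payoff 0.
- N5: BR = Soft, leader payoff 1.
Union's induced payoffs are 6, 3, 1, 0, 1, so Union commits to N1. Subgame-perfect outcome: (N1, Firm) with payoffs (6, 8).
Under simultaneous play:
Union's best replies: Soft→N3; Firm→N1; Hard→N4.
Management's best replies: N1→Firm; N2→Firm; N3→Firm; N4→Firm; N5→Soft.
The unique mutual best reply is (N1, Firm), giving (6, 8).
Union's commitment gain: 6 − 6 = 0.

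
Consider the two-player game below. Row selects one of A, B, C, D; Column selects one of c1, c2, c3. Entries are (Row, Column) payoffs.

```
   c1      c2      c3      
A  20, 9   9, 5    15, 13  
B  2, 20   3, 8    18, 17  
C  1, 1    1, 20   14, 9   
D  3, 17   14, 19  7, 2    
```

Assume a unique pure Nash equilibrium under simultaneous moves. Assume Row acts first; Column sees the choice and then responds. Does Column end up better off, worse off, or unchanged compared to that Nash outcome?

Backward induction with Row moving first.
- A: BR = c3, leader payoff 15.
- B: BR = c1, leader payoff 2.
- C: BR = c2, leader payoff 1.
- D: BR = c2, leader payoff 14.
Among 15, 2, 1, 14, the best is 15 at A. Subgame-perfect outcome: (A, c3) with payoffs (15, 13).
Under simultaneous play:
Row's best replies: c1→A; c2→D; c3→B.
Column's best replies: A→c3; B→c1; C→c2; D→c2.
The unique mutual best reply is (D, c2), giving (14, 19).
Column earns 13 sequentially versus 19 at the Nash outcome: worse off.

worse off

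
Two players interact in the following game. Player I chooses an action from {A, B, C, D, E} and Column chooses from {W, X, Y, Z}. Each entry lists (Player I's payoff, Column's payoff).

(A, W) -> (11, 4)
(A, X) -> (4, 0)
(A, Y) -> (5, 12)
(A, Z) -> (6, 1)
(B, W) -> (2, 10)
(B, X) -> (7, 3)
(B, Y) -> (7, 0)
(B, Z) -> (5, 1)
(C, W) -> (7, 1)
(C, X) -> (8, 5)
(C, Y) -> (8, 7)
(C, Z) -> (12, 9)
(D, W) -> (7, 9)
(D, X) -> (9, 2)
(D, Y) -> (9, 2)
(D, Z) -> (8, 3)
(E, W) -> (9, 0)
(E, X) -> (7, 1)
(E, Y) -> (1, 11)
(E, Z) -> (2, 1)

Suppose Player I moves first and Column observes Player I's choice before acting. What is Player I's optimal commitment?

C

Solve by backward induction (Player I leads).
- A → Column plays Y (best of 4, 0, 12, 1); Player I gets 5.
- B → Column plays W (best of 10, 3, 0, 1); Player I gets 2.
- C → Column plays Z (best of 1, 5, 7, 9); Player I gets 12.
- D → Column plays W (best of 9, 2, 2, 3); Player I gets 7.
- E → Column plays Y (best of 0, 1, 11, 1); Player I gets 1.
Player I's induced payoffs are 5, 2, 12, 7, 1, so Player I commits to C. Subgame-perfect outcome: (C, Z) with payoffs (12, 9).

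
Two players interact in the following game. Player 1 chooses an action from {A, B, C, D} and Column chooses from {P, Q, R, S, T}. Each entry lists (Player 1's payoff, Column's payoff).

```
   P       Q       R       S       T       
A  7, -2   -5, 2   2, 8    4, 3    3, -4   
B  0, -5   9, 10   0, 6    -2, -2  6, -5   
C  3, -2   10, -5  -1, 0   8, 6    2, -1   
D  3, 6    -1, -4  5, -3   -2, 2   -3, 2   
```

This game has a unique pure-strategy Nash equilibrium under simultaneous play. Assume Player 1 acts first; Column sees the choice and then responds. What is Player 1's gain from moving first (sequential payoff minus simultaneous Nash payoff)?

1

Backward induction with Player 1 moving first.
- A → Column plays R (best of -2, 2, 8, 3, -4); Player 1 gets 2.
- B → Column plays Q (best of -5, 10, 6, -2, -5); Player 1 gets 9.
- C → Column plays S (best of -2, -5, 0, 6, -1); Player 1 gets 8.
- D → Column plays P (best of 6, -4, -3, 2, 2); Player 1 gets 3.
Player 1's induced payoffs are 2, 9, 8, 3, so Player 1 commits to B. Subgame-perfect outcome: (B, Q) with payoffs (9, 10).
Now find the simultaneous Nash equilibrium.
Player 1's best replies: P→A; Q→C; R→D; S→C; T→B.
Column's best replies: A→R; B→Q; C→S; D→P.
The unique mutual best reply is (C, S), giving (8, 6).
Player 1's commitment gain: 9 − 8 = 1.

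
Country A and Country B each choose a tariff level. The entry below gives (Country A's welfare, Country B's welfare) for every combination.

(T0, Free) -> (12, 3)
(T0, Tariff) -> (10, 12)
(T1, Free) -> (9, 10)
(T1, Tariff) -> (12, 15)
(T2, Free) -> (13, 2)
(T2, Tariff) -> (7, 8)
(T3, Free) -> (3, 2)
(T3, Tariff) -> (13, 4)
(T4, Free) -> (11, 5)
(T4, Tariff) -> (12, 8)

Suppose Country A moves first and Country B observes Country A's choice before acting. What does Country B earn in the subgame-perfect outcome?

4

Work backward from Country B's decision.
- T0: BR = Tariff, leader payoff 10.
- T1: BR = Tariff, leader payoff 12.
- T2: BR = Tariff, leader payoff 7.
- T3: BR = Tariff, leader payoff 13.
- T4: BR = Tariff, leader payoff 12.
Among 10, 12, 7, 13, 12, the best is 13 at T3. Subgame-perfect outcome: (T3, Tariff) with payoffs (13, 4).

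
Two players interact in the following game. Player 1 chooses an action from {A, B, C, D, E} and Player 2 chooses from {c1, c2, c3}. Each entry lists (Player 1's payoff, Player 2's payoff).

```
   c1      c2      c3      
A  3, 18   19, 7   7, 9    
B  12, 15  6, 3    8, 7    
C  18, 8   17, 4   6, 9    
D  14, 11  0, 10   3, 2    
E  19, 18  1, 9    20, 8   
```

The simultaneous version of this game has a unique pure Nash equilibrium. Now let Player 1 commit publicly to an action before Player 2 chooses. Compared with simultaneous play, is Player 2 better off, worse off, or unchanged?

Backward induction with Player 1 moving first.
- A: BR = c1, leader payoff 3.
- B: BR = c1, leader payoff 12.
- C: BR = c3, leader payoff 6.
- D: BR = c1, leader payoff 14.
- E: BR = c1, leader payoff 19.
Maximizing over 3, 12, 6, 14, 19, Player 1 chooses E. Subgame-perfect outcome: (E, c1) with payoffs (19, 18).
Under simultaneous play:
Player 1's best replies: c1→E; c2→A; c3→E.
Player 2's best replies: A→c1; B→c1; C→c3; D→c1; E→c1.
The unique mutual best reply is (E, c1), giving (19, 18).
Player 2 earns 18 sequentially versus 18 at the Nash outcome: unchanged.

unchanged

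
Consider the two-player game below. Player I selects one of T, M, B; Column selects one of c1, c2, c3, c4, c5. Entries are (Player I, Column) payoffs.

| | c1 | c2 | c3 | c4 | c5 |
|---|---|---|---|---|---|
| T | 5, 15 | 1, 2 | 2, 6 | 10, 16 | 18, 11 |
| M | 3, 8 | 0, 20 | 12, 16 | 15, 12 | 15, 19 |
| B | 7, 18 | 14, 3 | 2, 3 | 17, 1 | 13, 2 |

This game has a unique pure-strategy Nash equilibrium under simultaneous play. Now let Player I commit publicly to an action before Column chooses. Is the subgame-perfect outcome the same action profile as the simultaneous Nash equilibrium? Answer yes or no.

no

Backward induction with Player I moving first.
- T: BR = c4, leader payoff 10.
- M: BR = c2, leader payoff 0.
- B: BR = c1, leader payoff 7.
Maximizing over 10, 0, 7, Player I chooses T. Subgame-perfect outcome: (T, c4) with payoffs (10, 16).
Under simultaneous play:
Player I's best replies: c1→B; c2→B; c3→M; c4→B; c5→T.
Column's best replies: T→c4; M→c2; B→c1.
The unique mutual best reply is (B, c1), giving (7, 18).
Sequential outcome (T, c4) differs from the Nash profile (B, c1).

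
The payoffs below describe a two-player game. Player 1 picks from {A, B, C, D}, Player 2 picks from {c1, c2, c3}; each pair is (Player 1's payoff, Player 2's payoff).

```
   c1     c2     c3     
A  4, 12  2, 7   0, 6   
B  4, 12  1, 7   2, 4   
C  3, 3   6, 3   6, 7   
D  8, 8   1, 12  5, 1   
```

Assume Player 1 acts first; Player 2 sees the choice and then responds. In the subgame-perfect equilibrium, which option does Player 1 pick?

C

Player 2 best-responds to each possible Player 1 move:
- A: BR = c1, leader payoff 4.
- B: BR = c1, leader payoff 4.
- C: BR = c3, leader payoff 6.
- D: BR = c2, leader payoff 1.
Among 4, 4, 6, 1, the best is 6 at C. Subgame-perfect outcome: (C, c3) with payoffs (6, 7).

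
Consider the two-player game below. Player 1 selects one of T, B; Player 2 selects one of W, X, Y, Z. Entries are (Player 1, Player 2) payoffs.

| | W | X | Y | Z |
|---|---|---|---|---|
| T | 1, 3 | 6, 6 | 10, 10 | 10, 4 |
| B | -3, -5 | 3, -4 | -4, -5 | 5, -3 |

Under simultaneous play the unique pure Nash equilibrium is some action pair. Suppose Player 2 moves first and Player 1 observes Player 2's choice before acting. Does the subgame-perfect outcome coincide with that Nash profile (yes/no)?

yes

Solve by backward induction (Player 2 leads).
- W: BR = T, leader payoff 3.
- X: BR = T, leader payoff 6.
- Y: BR = T, leader payoff 10.
- Z: BR = T, leader payoff 4.
Among 3, 6, 10, 4, the best is 10 at Y. Subgame-perfect outcome: (T, Y) with payoffs (10, 10).
Under simultaneous play:
Player 1's best replies: W→T; X→T; Y→T; Z→T.
Player 2's best replies: T→Y; B→Z.
The unique mutual best reply is (T, Y), giving (10, 10).
Sequential outcome (T, Y) coincides with the Nash profile (T, Y).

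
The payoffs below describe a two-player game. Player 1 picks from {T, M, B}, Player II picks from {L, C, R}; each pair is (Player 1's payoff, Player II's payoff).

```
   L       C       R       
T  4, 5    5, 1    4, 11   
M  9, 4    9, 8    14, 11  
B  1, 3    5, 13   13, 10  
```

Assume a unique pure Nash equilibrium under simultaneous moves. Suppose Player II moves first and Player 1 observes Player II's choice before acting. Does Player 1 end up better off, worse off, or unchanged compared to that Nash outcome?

Work backward from Player 1's decision.
- L: Player 1 compares 4, 9, 1 and picks M; Player II would get 4.
- C: Player 1 compares 5, 9, 5 and picks M; Player II would get 8.
- R: Player 1 compares 4, 14, 13 and picks M; Player II would get 11.
Player II's induced payoffs are 4, 8, 11, so Player II commits to R. Subgame-perfect outcome: (M, R) with payoffs (14, 11).
For the simultaneous game, intersect best replies.
Player 1's best replies: L→M; C→M; R→M.
Player II's best replies: T→R; M→R; B→C.
The unique mutual best reply is (M, R), giving (14, 11).
Player 1 earns 14 sequentially versus 14 at the Nash outcome: unchanged.

unchanged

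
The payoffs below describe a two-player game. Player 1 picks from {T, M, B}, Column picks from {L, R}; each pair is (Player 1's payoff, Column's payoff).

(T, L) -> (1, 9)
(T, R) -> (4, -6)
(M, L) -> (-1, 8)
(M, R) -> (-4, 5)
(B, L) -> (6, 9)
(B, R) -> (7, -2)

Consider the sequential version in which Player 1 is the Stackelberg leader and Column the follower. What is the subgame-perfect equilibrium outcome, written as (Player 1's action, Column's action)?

(B, L)

Backward induction with Player 1 moving first.
- T → Column plays L (best of 9, -6); Player 1 gets 1.
- M → Column plays L (best of 8, 5); Player 1 gets -1.
- B → Column plays L (best of 9, -2); Player 1 gets 6.
Among 1, -1, 6, the best is 6 at B. Subgame-perfect outcome: (B, L) with payoffs (6, 9).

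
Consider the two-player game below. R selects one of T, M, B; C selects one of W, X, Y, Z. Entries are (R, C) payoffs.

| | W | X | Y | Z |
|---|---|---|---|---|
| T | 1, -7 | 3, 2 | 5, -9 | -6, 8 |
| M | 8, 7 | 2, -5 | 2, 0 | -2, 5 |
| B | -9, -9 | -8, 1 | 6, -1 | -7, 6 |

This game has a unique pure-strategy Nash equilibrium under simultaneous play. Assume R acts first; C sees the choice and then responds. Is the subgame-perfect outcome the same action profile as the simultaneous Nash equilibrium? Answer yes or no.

Backward induction with R moving first.
- T → C plays Z (best of -7, 2, -9, 8); R gets -6.
- M → C plays W (best of 7, -5, 0, 5); R gets 8.
- B → C plays Z (best of -9, 1, -1, 6); R gets -7.
Maximizing over -6, 8, -7, R chooses M. Subgame-perfect outcome: (M, W) with payoffs (8, 7).
For the simultaneous game, intersect best replies.
R's best replies: W→M; X→T; Y→B; Z→M.
C's best replies: T→Z; M→W; B→Z.
Only (M, W) has each player best-responding; Nash payoffs (8, 7).
Sequential outcome (M, W) coincides with the Nash profile (M, W).

yes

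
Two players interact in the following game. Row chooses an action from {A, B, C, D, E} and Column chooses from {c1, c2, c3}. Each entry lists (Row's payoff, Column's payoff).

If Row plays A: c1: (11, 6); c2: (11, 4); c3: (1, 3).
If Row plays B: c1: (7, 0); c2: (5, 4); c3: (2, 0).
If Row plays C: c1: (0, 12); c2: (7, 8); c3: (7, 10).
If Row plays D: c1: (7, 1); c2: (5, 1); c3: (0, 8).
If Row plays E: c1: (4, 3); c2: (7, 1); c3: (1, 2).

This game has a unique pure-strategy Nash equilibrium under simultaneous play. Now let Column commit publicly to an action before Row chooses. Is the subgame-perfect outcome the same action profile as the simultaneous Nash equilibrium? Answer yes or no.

no

Row best-responds to each possible Column move:
- c1: BR = A, leader payoff 6.
- c2: BR = A, leader payoff 4.
- c3: BR = C, leader payoff 10.
Maximizing over 6, 4, 10, Column chooses c3. Subgame-perfect outcome: (C, c3) with payoffs (7, 10).
For the simultaneous game, intersect best replies.
Row's best replies: c1→A; c2→A; c3→C.
Column's best replies: A→c1; B→c2; C→c1; D→c3; E→c1.
The unique mutual best reply is (A, c1), giving (11, 6).
Sequential outcome (C, c3) differs from the Nash profile (A, c1).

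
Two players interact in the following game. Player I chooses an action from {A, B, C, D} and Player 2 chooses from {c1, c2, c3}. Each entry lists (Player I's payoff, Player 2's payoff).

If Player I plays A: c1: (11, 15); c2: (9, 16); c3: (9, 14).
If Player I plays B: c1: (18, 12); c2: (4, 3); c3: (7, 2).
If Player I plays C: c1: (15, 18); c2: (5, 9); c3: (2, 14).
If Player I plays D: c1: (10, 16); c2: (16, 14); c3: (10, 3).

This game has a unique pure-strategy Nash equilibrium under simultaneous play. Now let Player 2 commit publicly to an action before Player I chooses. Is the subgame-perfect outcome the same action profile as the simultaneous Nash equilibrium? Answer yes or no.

Solve by backward induction (Player 2 leads).
- c1: Player I compares 11, 18, 15, 10 and picks B; Player 2 would get 12.
- c2: Player I compares 9, 4, 5, 16 and picks D; Player 2 would get 14.
- c3: Player I compares 9, 7, 2, 10 and picks D; Player 2 would get 3.
Player 2's induced payoffs are 12, 14, 3, so Player 2 commits to c2. Subgame-perfect outcome: (D, c2) with payoffs (16, 14).
Now find the simultaneous Nash equilibrium.
Player I's best replies: c1→B; c2→D; c3→D.
Player 2's best replies: A→c2; B→c1; C→c1; D→c1.
Only (B, c1) has each player best-responding; Nash payoffs (18, 12).
Sequential outcome (D, c2) differs from the Nash profile (B, c1).

no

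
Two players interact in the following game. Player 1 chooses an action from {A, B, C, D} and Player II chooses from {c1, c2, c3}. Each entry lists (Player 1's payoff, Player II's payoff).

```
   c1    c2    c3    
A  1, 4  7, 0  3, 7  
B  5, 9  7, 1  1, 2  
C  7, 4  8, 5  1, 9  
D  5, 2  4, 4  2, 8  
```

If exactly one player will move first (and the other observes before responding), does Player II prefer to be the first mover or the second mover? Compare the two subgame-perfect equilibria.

If Player 1 leads: Player II's best replies are A→c3, B→c1, C→c3, D→c3; Player 1's induced payoffs 3, 5, 1, 2; outcome (B, c1), payoffs (5, 9).
If Player II leads: Player 1's best replies are c1→C, c2→C, c3→A; Player II's induced payoffs 4, 5, 7; outcome (A, c3), payoffs (3, 7).
Player II gets 7 moving first and 9 moving second, so Player II prefers to move second.

second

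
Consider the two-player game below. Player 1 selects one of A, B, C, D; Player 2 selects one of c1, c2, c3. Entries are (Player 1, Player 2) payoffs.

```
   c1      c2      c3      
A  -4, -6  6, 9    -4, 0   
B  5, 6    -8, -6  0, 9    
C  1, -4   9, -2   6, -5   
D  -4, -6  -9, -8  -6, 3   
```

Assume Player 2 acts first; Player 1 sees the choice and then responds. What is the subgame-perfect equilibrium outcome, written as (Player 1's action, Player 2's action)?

Work backward from Player 1's decision.
- c1: Player 1 compares -4, 5, 1, -4 and picks B; Player 2 would get 6.
- c2: Player 1 compares 6, -8, 9, -9 and picks C; Player 2 would get -2.
- c3: Player 1 compares -4, 0, 6, -6 and picks C; Player 2 would get -5.
Among 6, -2, -5, the best is 6 at c1. Subgame-perfect outcome: (B, c1) with payoffs (5, 6).

(B, c1)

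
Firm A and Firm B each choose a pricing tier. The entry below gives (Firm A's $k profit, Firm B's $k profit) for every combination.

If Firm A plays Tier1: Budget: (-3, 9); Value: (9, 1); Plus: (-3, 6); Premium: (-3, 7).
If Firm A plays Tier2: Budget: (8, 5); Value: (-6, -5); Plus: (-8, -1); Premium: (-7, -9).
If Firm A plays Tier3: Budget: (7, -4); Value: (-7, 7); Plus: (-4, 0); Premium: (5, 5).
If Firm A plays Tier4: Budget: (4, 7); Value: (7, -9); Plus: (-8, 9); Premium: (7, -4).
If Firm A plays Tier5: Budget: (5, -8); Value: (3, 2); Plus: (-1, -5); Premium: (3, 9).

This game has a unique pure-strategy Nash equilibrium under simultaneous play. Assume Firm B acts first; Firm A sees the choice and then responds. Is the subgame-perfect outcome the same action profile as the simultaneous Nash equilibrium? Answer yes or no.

yes

Firm A best-responds to each possible Firm B move:
- Budget → Firm A plays Tier2 (best of -3, 8, 7, 4, 5); Firm B gets 5.
- Value → Firm A plays Tier1 (best of 9, -6, -7, 7, 3); Firm B gets 1.
- Plus → Firm A plays Tier5 (best of -3, -8, -4, -8, -1); Firm B gets -5.
- Premium → Firm A plays Tier4 (best of -3, -7, 5, 7, 3); Firm B gets -4.
Firm B's induced payoffs are 5, 1, -5, -4, so Firm B commits to Budget. Subgame-perfect outcome: (Tier2, Budget) with payoffs (8, 5).
Now find the simultaneous Nash equilibrium.
Firm A's best replies: Budget→Tier2; Value→Tier1; Plus→Tier5; Premium→Tier4.
Firm B's best replies: Tier1→Budget; Tier2→Budget; Tier3→Value; Tier4→Plus; Tier5→Premium.
The unique mutual best reply is (Tier2, Budget), giving (8, 5).
Sequential outcome (Tier2, Budget) coincides with the Nash profile (Tier2, Budget).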